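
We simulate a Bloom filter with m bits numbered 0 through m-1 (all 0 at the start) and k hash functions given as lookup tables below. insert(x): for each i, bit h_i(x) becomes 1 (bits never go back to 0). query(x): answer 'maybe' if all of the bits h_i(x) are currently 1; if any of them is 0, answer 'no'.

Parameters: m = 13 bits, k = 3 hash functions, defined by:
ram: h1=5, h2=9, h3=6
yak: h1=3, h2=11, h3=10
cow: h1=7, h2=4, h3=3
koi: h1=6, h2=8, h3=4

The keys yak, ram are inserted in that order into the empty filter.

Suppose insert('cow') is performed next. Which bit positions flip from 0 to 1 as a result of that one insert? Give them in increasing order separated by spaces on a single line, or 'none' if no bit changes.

Answer: 4 7

Derivation:
Start: bits=0000000000000
After insert 'yak': sets bits 3 10 11 -> bits=0001000000110
After insert 'ram': sets bits 5 6 9 -> bits=0001011001110
insert 'cow' would touch bits 3 4 7; currently bit3=1, bit4=0, bit7=0
Bits that are 0 among those (would change 0->1): 4 7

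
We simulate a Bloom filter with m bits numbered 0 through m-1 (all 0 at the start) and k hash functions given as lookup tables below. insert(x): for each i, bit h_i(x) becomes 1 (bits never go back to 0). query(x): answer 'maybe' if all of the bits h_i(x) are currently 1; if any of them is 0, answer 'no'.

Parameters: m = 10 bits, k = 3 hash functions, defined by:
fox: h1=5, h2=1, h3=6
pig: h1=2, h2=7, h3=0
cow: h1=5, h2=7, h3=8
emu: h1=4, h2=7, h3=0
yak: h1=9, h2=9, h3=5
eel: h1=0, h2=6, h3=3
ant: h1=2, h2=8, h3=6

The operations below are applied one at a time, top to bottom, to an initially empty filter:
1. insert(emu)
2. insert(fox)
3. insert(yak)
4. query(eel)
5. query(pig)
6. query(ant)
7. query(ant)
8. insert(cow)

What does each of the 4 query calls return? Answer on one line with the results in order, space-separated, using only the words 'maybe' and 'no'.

Answer: no no no no

Derivation:
Start: bits=0000000000
Op 1: insert emu -> sets bits 0 4 7 -> bits=1000100100
Op 2: insert fox -> sets bits 1 5 6 -> bits=1100111100
Op 3: insert yak -> sets bits 5 9 -> bits=1100111101
Op 4: query eel -> checks bit0=1, bit3=0, bit6=1 (has a 0) -> no
Op 5: query pig -> checks bit0=1, bit2=0, bit7=1 (has a 0) -> no
Op 6: query ant -> checks bit2=0, bit6=1, bit8=0 (has a 0) -> no
Op 7: query ant -> checks bit2=0, bit6=1, bit8=0 (has a 0) -> no
Op 8: insert cow -> sets bits 5 7 8 -> bits=1100111111
Query results in order: no no no no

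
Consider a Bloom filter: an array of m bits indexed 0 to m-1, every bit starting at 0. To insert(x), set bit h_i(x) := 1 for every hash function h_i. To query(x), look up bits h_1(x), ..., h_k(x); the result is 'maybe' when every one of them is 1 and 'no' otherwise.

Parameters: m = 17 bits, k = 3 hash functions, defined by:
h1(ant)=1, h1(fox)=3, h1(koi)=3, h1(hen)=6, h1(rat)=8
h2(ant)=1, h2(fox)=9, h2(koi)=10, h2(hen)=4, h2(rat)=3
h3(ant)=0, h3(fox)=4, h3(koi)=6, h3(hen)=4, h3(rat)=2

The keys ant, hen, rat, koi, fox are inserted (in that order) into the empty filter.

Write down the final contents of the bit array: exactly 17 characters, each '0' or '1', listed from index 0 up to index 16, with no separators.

Start: bits=00000000000000000
After insert 'ant': sets bits 0 1 -> bits=11000000000000000
After insert 'hen': sets bits 4 6 -> bits=11001010000000000
After insert 'rat': sets bits 2 3 8 -> bits=11111010100000000
After insert 'koi': sets bits 3 6 10 -> bits=11111010101000000
After insert 'fox': sets bits 3 4 9 -> bits=11111010111000000

Answer: 11111010111000000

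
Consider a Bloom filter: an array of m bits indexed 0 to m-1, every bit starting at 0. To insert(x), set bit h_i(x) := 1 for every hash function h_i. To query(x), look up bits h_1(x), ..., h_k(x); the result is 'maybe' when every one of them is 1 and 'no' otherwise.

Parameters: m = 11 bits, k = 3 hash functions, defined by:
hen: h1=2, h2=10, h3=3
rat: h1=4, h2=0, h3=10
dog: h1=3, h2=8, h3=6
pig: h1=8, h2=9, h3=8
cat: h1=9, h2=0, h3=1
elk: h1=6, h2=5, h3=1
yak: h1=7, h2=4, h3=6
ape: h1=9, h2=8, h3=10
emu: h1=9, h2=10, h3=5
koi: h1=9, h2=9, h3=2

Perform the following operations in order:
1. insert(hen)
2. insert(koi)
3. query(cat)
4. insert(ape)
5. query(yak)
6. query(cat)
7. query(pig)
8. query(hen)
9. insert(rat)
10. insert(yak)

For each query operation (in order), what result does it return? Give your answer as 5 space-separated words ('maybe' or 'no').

Start: bits=00000000000
Op 1: insert hen -> sets bits 2 3 10 -> bits=00110000001
Op 2: insert koi -> sets bits 2 9 -> bits=00110000011
Op 3: query cat -> checks bit0=0, bit1=0, bit9=1 (has a 0) -> no
Op 4: insert ape -> sets bits 8 9 10 -> bits=00110000111
Op 5: query yak -> checks bit4=0, bit6=0, bit7=0 (has a 0) -> no
Op 6: query cat -> checks bit0=0, bit1=0, bit9=1 (has a 0) -> no
Op 7: query pig -> checks bit8=1, bit9=1 (all 1) -> maybe
Op 8: query hen -> checks bit2=1, bit3=1, bit10=1 (all 1) -> maybe
Op 9: insert rat -> sets bits 0 4 10 -> bits=10111000111
Op 10: insert yak -> sets bits 4 6 7 -> bits=10111011111
Query results in order: no no no maybe maybe

Answer: no no no maybe maybe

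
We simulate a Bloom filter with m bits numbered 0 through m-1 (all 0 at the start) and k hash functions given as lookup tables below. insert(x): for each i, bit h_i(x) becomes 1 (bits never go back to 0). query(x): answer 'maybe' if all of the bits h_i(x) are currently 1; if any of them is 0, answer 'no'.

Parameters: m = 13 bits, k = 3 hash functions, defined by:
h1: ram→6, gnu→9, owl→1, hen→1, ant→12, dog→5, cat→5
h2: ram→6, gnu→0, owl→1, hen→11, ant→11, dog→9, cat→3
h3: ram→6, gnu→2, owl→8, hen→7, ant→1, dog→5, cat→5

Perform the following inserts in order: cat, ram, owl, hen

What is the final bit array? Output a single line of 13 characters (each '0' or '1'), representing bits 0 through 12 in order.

Start: bits=0000000000000
After insert 'cat': sets bits 3 5 -> bits=0001010000000
After insert 'ram': sets bits 6 -> bits=0001011000000
After insert 'owl': sets bits 1 8 -> bits=0101011010000
After insert 'hen': sets bits 1 7 11 -> bits=0101011110010

Answer: 0101011110010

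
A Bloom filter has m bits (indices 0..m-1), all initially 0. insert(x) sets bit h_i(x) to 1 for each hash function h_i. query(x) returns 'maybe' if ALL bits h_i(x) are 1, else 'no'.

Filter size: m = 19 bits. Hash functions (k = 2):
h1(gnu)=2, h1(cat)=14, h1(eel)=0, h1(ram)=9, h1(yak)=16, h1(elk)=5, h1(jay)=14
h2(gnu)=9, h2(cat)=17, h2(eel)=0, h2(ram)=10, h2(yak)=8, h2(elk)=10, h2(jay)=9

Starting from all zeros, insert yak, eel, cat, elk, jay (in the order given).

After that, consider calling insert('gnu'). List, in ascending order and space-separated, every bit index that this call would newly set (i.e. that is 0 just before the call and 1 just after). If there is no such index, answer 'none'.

Answer: 2

Derivation:
Start: bits=0000000000000000000
After insert 'yak': sets bits 8 16 -> bits=0000000010000000100
After insert 'eel': sets bits 0 -> bits=1000000010000000100
After insert 'cat': sets bits 14 17 -> bits=1000000010000010110
After insert 'elk': sets bits 5 10 -> bits=1000010010100010110
After insert 'jay': sets bits 9 14 -> bits=1000010011100010110
insert 'gnu' would touch bits 2 9; currently bit2=0, bit9=1
Bits that are 0 among those (would change 0->1): 2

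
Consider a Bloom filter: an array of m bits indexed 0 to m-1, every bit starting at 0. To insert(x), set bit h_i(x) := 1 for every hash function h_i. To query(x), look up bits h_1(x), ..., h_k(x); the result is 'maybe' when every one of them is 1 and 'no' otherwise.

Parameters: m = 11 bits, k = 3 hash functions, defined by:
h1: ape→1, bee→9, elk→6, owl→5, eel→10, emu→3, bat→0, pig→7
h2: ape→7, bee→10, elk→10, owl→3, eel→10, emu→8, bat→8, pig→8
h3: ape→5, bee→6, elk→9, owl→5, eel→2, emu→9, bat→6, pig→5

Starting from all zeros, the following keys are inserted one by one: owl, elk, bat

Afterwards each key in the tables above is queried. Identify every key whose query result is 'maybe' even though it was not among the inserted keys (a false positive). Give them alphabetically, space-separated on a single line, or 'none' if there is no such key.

Answer: bee emu

Derivation:
Start: bits=00000000000
After insert 'owl': sets bits 3 5 -> bits=00010100000
After insert 'elk': sets bits 6 9 10 -> bits=00010110011
After insert 'bat': sets bits 0 6 8 -> bits=10010110111
Not inserted: ape bee eel emu pig — query each against bits=10010110111:
query ape: checks bit1=0, bit5=1, bit7=0 (has a 0) -> no => not a false positive
query bee: checks bit6=1, bit9=1, bit10=1 (all 1) -> maybe => FALSE POSITIVE
query eel: checks bit2=0, bit10=1 (has a 0) -> no => not a false positive
query emu: checks bit3=1, bit8=1, bit9=1 (all 1) -> maybe => FALSE POSITIVE
query pig: checks bit5=1, bit7=0, bit8=1 (has a 0) -> no => not a false positive
False positives (alphabetical): bee emu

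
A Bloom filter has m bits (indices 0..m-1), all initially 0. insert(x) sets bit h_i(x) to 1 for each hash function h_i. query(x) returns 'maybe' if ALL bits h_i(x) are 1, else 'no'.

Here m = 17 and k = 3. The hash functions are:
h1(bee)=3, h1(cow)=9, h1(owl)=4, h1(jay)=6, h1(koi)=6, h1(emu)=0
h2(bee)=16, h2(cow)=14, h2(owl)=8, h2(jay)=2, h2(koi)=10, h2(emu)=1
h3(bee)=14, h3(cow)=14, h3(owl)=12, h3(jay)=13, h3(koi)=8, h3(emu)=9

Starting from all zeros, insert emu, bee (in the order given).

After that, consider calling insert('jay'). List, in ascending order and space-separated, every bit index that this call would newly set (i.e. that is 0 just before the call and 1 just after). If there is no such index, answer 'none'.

Answer: 2 6 13

Derivation:
Start: bits=00000000000000000
After insert 'emu': sets bits 0 1 9 -> bits=11000000010000000
After insert 'bee': sets bits 3 14 16 -> bits=11010000010000101
insert 'jay' would touch bits 2 6 13; currently bit2=0, bit6=0, bit13=0
Bits that are 0 among those (would change 0->1): 2 6 13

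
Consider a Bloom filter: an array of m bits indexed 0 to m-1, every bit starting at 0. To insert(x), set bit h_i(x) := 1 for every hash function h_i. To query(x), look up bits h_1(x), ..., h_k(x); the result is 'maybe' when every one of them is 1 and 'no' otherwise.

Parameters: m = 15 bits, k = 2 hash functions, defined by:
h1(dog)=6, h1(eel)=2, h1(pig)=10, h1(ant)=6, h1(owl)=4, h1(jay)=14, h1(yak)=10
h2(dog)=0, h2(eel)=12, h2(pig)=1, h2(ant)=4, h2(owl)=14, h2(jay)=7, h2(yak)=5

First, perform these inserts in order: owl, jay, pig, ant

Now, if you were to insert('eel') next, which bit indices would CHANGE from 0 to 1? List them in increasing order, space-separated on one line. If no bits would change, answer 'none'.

Start: bits=000000000000000
After insert 'owl': sets bits 4 14 -> bits=000010000000001
After insert 'jay': sets bits 7 14 -> bits=000010010000001
After insert 'pig': sets bits 1 10 -> bits=010010010010001
After insert 'ant': sets bits 4 6 -> bits=010010110010001
insert 'eel' would touch bits 2 12; currently bit2=0, bit12=0
Bits that are 0 among those (would change 0->1): 2 12

Answer: 2 12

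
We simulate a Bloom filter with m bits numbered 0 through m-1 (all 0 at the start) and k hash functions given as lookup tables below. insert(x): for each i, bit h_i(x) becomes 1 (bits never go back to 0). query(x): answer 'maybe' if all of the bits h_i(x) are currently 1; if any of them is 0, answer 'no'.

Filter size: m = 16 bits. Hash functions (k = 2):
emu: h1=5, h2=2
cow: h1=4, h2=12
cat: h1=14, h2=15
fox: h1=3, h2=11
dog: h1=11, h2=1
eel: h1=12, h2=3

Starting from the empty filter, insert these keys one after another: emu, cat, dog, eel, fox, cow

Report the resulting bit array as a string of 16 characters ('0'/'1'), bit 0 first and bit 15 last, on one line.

Answer: 0111110000011011

Derivation:
Start: bits=0000000000000000
After insert 'emu': sets bits 2 5 -> bits=0010010000000000
After insert 'cat': sets bits 14 15 -> bits=0010010000000011
After insert 'dog': sets bits 1 11 -> bits=0110010000010011
After insert 'eel': sets bits 3 12 -> bits=0111010000011011
After insert 'fox': sets bits 3 11 -> bits=0111010000011011
After insert 'cow': sets bits 4 12 -> bits=0111110000011011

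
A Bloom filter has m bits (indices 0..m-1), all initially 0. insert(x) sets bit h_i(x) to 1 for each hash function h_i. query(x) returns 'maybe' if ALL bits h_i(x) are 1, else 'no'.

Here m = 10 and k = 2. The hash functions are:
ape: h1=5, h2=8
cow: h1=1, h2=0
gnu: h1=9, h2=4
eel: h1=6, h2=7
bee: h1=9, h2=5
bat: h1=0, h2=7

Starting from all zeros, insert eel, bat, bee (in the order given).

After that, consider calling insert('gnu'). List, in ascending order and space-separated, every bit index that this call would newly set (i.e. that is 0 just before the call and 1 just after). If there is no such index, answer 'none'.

Start: bits=0000000000
After insert 'eel': sets bits 6 7 -> bits=0000001100
After insert 'bat': sets bits 0 7 -> bits=1000001100
After insert 'bee': sets bits 5 9 -> bits=1000011101
insert 'gnu' would touch bits 4 9; currently bit4=0, bit9=1
Bits that are 0 among those (would change 0->1): 4

Answer: 4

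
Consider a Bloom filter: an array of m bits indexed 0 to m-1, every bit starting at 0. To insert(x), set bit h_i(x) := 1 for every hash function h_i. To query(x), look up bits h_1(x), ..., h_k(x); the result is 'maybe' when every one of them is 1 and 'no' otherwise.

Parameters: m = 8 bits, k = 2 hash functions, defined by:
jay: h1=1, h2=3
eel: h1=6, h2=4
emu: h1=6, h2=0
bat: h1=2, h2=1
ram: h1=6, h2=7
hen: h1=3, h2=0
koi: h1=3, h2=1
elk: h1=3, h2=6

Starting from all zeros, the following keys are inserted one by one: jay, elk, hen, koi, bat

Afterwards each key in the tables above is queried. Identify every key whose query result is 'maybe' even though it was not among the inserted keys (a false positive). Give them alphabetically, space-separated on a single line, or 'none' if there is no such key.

Answer: emu

Derivation:
Start: bits=00000000
After insert 'jay': sets bits 1 3 -> bits=01010000
After insert 'elk': sets bits 3 6 -> bits=01010010
After insert 'hen': sets bits 0 3 -> bits=11010010
After insert 'koi': sets bits 1 3 -> bits=11010010
After insert 'bat': sets bits 1 2 -> bits=11110010
Not inserted: eel emu ram — query each against bits=11110010:
query eel: checks bit4=0, bit6=1 (has a 0) -> no => not a false positive
query emu: checks bit0=1, bit6=1 (all 1) -> maybe => FALSE POSITIVE
query ram: checks bit6=1, bit7=0 (has a 0) -> no => not a false positive
False positives (alphabetical): emu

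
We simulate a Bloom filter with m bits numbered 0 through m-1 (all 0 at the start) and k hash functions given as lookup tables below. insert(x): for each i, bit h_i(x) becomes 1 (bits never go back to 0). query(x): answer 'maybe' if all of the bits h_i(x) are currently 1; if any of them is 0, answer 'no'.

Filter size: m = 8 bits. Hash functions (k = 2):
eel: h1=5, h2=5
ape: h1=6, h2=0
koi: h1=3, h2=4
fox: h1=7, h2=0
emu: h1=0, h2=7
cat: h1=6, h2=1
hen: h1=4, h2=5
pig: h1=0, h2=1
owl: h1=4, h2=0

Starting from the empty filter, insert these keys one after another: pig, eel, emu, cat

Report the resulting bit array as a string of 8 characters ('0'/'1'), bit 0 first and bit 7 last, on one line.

Answer: 11000111

Derivation:
Start: bits=00000000
After insert 'pig': sets bits 0 1 -> bits=11000000
After insert 'eel': sets bits 5 -> bits=11000100
After insert 'emu': sets bits 0 7 -> bits=11000101
After insert 'cat': sets bits 1 6 -> bits=11000111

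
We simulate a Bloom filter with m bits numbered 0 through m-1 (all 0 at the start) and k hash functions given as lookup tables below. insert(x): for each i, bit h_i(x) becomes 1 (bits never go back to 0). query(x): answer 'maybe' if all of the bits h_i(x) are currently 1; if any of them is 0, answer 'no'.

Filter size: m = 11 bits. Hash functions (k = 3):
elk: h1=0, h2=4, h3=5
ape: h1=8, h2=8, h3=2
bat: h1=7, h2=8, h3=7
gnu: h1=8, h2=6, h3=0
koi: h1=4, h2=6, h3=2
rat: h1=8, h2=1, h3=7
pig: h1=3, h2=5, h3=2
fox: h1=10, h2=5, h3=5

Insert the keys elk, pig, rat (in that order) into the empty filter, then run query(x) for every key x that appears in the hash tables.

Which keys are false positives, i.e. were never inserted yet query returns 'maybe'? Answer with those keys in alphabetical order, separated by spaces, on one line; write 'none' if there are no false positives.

Start: bits=00000000000
After insert 'elk': sets bits 0 4 5 -> bits=10001100000
After insert 'pig': sets bits 2 3 5 -> bits=10111100000
After insert 'rat': sets bits 1 7 8 -> bits=11111101100
Not inserted: ape bat fox gnu koi — query each against bits=11111101100:
query ape: checks bit2=1, bit8=1 (all 1) -> maybe => FALSE POSITIVE
query bat: checks bit7=1, bit8=1 (all 1) -> maybe => FALSE POSITIVE
query fox: checks bit5=1, bit10=0 (has a 0) -> no => not a false positive
query gnu: checks bit0=1, bit6=0, bit8=1 (has a 0) -> no => not a false positive
query koi: checks bit2=1, bit4=1, bit6=0 (has a 0) -> no => not a false positive
False positives (alphabetical): ape bat

Answer: ape bat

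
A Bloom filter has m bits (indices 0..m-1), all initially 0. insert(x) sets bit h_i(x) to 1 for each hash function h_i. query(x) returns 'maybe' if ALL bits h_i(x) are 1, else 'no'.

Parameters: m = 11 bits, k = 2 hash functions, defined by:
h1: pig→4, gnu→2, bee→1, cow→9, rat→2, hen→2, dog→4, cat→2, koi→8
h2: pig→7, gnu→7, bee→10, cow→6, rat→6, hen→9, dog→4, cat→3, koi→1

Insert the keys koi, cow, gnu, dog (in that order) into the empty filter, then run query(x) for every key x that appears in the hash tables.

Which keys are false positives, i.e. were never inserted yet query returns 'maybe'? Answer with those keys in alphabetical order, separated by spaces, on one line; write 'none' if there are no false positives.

Start: bits=00000000000
After insert 'koi': sets bits 1 8 -> bits=01000000100
After insert 'cow': sets bits 6 9 -> bits=01000010110
After insert 'gnu': sets bits 2 7 -> bits=01100011110
After insert 'dog': sets bits 4 -> bits=01101011110
Not inserted: bee cat hen pig rat — query each against bits=01101011110:
query bee: checks bit1=1, bit10=0 (has a 0) -> no => not a false positive
query cat: checks bit2=1, bit3=0 (has a 0) -> no => not a false positive
query hen: checks bit2=1, bit9=1 (all 1) -> maybe => FALSE POSITIVE
query pig: checks bit4=1, bit7=1 (all 1) -> maybe => FALSE POSITIVE
query rat: checks bit2=1, bit6=1 (all 1) -> maybe => FALSE POSITIVE
False positives (alphabetical): hen pig rat

Answer: hen pig rat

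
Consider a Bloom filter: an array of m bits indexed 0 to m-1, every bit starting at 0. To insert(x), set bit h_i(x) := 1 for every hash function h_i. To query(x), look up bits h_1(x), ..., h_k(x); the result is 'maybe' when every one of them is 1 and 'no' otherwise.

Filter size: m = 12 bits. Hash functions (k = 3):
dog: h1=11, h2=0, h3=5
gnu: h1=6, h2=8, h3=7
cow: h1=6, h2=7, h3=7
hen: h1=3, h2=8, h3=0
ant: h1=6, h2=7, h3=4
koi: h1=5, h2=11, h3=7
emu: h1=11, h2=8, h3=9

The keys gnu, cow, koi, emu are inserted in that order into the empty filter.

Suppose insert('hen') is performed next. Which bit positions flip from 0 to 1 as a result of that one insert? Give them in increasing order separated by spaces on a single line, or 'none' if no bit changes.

Answer: 0 3

Derivation:
Start: bits=000000000000
After insert 'gnu': sets bits 6 7 8 -> bits=000000111000
After insert 'cow': sets bits 6 7 -> bits=000000111000
After insert 'koi': sets bits 5 7 11 -> bits=000001111001
After insert 'emu': sets bits 8 9 11 -> bits=000001111101
insert 'hen' would touch bits 0 3 8; currently bit0=0, bit3=0, bit8=1
Bits that are 0 among those (would change 0->1): 0 3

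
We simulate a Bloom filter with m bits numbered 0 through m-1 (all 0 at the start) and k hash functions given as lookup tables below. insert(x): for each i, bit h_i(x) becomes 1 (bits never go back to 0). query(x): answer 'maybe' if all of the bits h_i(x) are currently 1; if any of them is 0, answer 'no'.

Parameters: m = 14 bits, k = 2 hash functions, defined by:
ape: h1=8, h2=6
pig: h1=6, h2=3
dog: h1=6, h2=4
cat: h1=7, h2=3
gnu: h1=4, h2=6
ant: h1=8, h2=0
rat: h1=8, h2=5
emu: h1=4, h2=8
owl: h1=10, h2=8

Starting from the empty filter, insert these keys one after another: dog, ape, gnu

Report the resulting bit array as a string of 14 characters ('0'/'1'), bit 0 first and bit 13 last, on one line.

Start: bits=00000000000000
After insert 'dog': sets bits 4 6 -> bits=00001010000000
After insert 'ape': sets bits 6 8 -> bits=00001010100000
After insert 'gnu': sets bits 4 6 -> bits=00001010100000

Answer: 00001010100000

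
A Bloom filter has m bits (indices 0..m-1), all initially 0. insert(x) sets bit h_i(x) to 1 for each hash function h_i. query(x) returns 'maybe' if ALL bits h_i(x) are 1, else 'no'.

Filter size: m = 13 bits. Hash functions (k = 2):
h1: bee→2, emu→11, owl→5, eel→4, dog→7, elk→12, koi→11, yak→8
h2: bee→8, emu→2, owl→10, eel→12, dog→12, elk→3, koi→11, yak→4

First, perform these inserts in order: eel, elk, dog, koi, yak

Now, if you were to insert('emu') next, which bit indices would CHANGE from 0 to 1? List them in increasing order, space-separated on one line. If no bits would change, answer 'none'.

Start: bits=0000000000000
After insert 'eel': sets bits 4 12 -> bits=0000100000001
After insert 'elk': sets bits 3 12 -> bits=0001100000001
After insert 'dog': sets bits 7 12 -> bits=0001100100001
After insert 'koi': sets bits 11 -> bits=0001100100011
After insert 'yak': sets bits 4 8 -> bits=0001100110011
insert 'emu' would touch bits 2 11; currently bit2=0, bit11=1
Bits that are 0 among those (would change 0->1): 2

Answer: 2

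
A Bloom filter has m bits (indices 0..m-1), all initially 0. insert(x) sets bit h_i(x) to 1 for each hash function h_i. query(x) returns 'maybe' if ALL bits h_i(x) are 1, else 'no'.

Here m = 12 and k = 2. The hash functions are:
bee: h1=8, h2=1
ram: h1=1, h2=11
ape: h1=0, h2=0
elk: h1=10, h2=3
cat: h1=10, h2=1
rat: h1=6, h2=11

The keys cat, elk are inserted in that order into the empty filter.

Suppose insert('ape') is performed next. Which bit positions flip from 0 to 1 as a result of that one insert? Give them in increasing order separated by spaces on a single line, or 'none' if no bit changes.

Start: bits=000000000000
After insert 'cat': sets bits 1 10 -> bits=010000000010
After insert 'elk': sets bits 3 10 -> bits=010100000010
insert 'ape' would touch bits 0; currently bit0=0
Bits that are 0 among those (would change 0->1): 0

Answer: 0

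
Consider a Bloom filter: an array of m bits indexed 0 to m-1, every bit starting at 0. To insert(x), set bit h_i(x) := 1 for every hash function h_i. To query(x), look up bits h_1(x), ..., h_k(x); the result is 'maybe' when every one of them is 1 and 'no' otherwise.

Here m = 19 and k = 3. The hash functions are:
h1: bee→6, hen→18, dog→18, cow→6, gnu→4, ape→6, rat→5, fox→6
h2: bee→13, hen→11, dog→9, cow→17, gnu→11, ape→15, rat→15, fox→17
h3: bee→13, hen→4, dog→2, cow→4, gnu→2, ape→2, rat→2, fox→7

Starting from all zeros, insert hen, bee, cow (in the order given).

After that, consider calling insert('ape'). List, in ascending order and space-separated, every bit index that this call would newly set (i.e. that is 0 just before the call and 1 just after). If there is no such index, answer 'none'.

Start: bits=0000000000000000000
After insert 'hen': sets bits 4 11 18 -> bits=0000100000010000001
After insert 'bee': sets bits 6 13 -> bits=0000101000010100001
After insert 'cow': sets bits 4 6 17 -> bits=0000101000010100011
insert 'ape' would touch bits 2 6 15; currently bit2=0, bit6=1, bit15=0
Bits that are 0 among those (would change 0->1): 2 15

Answer: 2 15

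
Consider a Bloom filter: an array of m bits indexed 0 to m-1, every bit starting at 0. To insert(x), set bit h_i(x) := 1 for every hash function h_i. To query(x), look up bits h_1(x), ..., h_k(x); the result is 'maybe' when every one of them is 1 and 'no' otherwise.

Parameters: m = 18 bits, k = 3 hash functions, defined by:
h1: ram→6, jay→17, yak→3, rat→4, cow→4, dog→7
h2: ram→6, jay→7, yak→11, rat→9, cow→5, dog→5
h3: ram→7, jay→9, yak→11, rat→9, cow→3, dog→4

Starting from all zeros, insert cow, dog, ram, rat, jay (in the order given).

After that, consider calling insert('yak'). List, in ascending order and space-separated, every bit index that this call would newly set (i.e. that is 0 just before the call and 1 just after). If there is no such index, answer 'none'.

Answer: 11

Derivation:
Start: bits=000000000000000000
After insert 'cow': sets bits 3 4 5 -> bits=000111000000000000
After insert 'dog': sets bits 4 5 7 -> bits=000111010000000000
After insert 'ram': sets bits 6 7 -> bits=000111110000000000
After insert 'rat': sets bits 4 9 -> bits=000111110100000000
After insert 'jay': sets bits 7 9 17 -> bits=000111110100000001
insert 'yak' would touch bits 3 11; currently bit3=1, bit11=0
Bits that are 0 among those (would change 0->1): 11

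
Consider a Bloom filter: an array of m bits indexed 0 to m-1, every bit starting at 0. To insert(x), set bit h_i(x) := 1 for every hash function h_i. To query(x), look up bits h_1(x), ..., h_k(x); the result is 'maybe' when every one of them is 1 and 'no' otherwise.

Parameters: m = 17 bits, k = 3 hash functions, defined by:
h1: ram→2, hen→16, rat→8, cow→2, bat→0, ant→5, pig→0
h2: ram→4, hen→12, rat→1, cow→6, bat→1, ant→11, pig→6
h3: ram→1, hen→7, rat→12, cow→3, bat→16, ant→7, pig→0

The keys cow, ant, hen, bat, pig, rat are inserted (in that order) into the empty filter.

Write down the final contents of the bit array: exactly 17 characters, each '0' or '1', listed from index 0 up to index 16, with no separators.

Answer: 11110111100110001

Derivation:
Start: bits=00000000000000000
After insert 'cow': sets bits 2 3 6 -> bits=00110010000000000
After insert 'ant': sets bits 5 7 11 -> bits=00110111000100000
After insert 'hen': sets bits 7 12 16 -> bits=00110111000110001
After insert 'bat': sets bits 0 1 16 -> bits=11110111000110001
After insert 'pig': sets bits 0 6 -> bits=11110111000110001
After insert 'rat': sets bits 1 8 12 -> bits=11110111100110001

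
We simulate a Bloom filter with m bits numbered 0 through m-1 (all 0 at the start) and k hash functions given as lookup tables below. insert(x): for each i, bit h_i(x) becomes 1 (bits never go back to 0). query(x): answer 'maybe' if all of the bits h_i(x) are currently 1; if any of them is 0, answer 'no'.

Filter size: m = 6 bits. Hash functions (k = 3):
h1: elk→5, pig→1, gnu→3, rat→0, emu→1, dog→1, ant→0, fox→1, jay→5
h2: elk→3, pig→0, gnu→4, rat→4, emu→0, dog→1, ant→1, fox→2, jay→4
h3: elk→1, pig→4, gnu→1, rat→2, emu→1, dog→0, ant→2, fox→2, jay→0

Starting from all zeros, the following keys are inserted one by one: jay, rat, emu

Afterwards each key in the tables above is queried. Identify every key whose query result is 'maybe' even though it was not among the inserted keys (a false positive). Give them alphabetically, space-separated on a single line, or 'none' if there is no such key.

Answer: ant dog fox pig

Derivation:
Start: bits=000000
After insert 'jay': sets bits 0 4 5 -> bits=100011
After insert 'rat': sets bits 0 2 4 -> bits=101011
After insert 'emu': sets bits 0 1 -> bits=111011
Not inserted: ant dog elk fox gnu pig — query each against bits=111011:
query ant: checks bit0=1, bit1=1, bit2=1 (all 1) -> maybe => FALSE POSITIVE
query dog: checks bit0=1, bit1=1 (all 1) -> maybe => FALSE POSITIVE
query elk: checks bit1=1, bit3=0, bit5=1 (has a 0) -> no => not a false positive
query fox: checks bit1=1, bit2=1 (all 1) -> maybe => FALSE POSITIVE
query gnu: checks bit1=1, bit3=0, bit4=1 (has a 0) -> no => not a false positive
query pig: checks bit0=1, bit1=1, bit4=1 (all 1) -> maybe => FALSE POSITIVE
False positives (alphabetical): ant dog fox pig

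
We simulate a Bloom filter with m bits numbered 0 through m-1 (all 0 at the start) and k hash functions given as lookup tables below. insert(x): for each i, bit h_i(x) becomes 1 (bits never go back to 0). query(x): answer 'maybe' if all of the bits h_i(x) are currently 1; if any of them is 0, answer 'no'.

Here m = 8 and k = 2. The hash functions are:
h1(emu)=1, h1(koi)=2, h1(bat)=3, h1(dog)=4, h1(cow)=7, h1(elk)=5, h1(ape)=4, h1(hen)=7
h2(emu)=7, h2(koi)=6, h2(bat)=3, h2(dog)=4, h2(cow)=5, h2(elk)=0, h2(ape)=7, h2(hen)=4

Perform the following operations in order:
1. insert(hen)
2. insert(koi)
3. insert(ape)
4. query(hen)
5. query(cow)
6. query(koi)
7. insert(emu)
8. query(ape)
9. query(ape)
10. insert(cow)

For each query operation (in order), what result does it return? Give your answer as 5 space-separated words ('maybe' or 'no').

Start: bits=00000000
Op 1: insert hen -> sets bits 4 7 -> bits=00001001
Op 2: insert koi -> sets bits 2 6 -> bits=00101011
Op 3: insert ape -> sets bits 4 7 -> bits=00101011
Op 4: query hen -> checks bit4=1, bit7=1 (all 1) -> maybe
Op 5: query cow -> checks bit5=0, bit7=1 (has a 0) -> no
Op 6: query koi -> checks bit2=1, bit6=1 (all 1) -> maybe
Op 7: insert emu -> sets bits 1 7 -> bits=01101011
Op 8: query ape -> checks bit4=1, bit7=1 (all 1) -> maybe
Op 9: query ape -> checks bit4=1, bit7=1 (all 1) -> maybe
Op 10: insert cow -> sets bits 5 7 -> bits=01101111
Query results in order: maybe no maybe maybe maybe

Answer: maybe no maybe maybe maybe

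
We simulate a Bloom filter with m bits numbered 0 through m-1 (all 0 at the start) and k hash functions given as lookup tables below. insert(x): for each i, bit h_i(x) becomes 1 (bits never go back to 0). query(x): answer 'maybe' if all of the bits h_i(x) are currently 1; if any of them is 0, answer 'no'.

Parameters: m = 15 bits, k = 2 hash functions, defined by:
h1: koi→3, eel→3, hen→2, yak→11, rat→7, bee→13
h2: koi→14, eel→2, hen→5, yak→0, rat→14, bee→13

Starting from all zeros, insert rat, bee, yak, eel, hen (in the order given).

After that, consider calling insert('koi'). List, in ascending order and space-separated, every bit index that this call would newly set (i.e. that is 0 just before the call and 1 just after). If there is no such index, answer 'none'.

Answer: none

Derivation:
Start: bits=000000000000000
After insert 'rat': sets bits 7 14 -> bits=000000010000001
After insert 'bee': sets bits 13 -> bits=000000010000011
After insert 'yak': sets bits 0 11 -> bits=100000010001011
After insert 'eel': sets bits 2 3 -> bits=101100010001011
After insert 'hen': sets bits 2 5 -> bits=101101010001011
insert 'koi' would touch bits 3 14; currently bit3=1, bit14=1
Bits that are 0 among those (would change 0->1): none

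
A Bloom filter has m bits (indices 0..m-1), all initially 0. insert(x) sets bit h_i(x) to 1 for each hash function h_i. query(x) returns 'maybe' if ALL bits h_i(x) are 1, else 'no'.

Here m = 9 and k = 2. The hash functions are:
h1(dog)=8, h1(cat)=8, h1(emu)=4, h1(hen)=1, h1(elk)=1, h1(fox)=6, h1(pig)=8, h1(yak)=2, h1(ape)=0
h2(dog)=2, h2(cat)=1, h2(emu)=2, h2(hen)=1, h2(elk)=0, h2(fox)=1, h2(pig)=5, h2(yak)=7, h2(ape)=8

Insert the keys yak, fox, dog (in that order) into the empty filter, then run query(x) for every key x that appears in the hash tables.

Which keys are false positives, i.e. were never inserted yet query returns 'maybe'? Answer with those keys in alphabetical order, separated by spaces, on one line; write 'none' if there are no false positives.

Start: bits=000000000
After insert 'yak': sets bits 2 7 -> bits=001000010
After insert 'fox': sets bits 1 6 -> bits=011000110
After insert 'dog': sets bits 2 8 -> bits=011000111
Not inserted: ape cat elk emu hen pig — query each against bits=011000111:
query ape: checks bit0=0, bit8=1 (has a 0) -> no => not a false positive
query cat: checks bit1=1, bit8=1 (all 1) -> maybe => FALSE POSITIVE
query elk: checks bit0=0, bit1=1 (has a 0) -> no => not a false positive
query emu: checks bit2=1, bit4=0 (has a 0) -> no => not a false positive
query hen: checks bit1=1 (all 1) -> maybe => FALSE POSITIVE
query pig: checks bit5=0, bit8=1 (has a 0) -> no => not a false positive
False positives (alphabetical): cat hen

Answer: cat hen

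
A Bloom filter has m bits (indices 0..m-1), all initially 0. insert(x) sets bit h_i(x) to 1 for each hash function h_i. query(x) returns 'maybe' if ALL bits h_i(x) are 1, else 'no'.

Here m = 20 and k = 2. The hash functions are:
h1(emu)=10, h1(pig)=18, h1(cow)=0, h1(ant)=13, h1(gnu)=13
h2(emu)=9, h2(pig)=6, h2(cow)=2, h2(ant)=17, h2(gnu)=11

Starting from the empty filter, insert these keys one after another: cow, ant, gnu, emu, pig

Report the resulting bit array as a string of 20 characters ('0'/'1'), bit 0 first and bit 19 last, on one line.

Answer: 10100010011101000110

Derivation:
Start: bits=00000000000000000000
After insert 'cow': sets bits 0 2 -> bits=10100000000000000000
After insert 'ant': sets bits 13 17 -> bits=10100000000001000100
After insert 'gnu': sets bits 11 13 -> bits=10100000000101000100
After insert 'emu': sets bits 9 10 -> bits=10100000011101000100
After insert 'pig': sets bits 6 18 -> bits=10100010011101000110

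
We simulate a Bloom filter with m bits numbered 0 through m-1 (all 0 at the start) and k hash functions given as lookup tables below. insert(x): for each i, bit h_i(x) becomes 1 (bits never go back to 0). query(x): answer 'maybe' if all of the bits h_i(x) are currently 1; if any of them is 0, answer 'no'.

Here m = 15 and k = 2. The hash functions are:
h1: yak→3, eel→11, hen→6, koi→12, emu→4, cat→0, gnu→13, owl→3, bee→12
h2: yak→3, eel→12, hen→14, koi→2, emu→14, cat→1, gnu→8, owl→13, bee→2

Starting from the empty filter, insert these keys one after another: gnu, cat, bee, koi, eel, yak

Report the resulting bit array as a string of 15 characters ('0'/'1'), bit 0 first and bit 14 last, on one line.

Answer: 111100001001110

Derivation:
Start: bits=000000000000000
After insert 'gnu': sets bits 8 13 -> bits=000000001000010
After insert 'cat': sets bits 0 1 -> bits=110000001000010
After insert 'bee': sets bits 2 12 -> bits=111000001000110
After insert 'koi': sets bits 2 12 -> bits=111000001000110
After insert 'eel': sets bits 11 12 -> bits=111000001001110
After insert 'yak': sets bits 3 -> bits=111100001001110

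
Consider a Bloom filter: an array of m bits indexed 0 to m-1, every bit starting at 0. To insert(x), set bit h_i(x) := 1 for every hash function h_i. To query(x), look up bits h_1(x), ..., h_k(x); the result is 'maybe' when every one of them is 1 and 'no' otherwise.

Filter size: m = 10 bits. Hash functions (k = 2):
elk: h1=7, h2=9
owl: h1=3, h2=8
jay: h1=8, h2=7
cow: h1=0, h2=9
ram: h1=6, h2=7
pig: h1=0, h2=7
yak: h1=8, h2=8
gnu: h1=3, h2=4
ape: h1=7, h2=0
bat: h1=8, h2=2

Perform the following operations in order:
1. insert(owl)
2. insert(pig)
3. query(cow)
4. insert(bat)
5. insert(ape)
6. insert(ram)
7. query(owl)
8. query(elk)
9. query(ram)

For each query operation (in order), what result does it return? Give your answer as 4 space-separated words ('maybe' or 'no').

Start: bits=0000000000
Op 1: insert owl -> sets bits 3 8 -> bits=0001000010
Op 2: insert pig -> sets bits 0 7 -> bits=1001000110
Op 3: query cow -> checks bit0=1, bit9=0 (has a 0) -> no
Op 4: insert bat -> sets bits 2 8 -> bits=1011000110
Op 5: insert ape -> sets bits 0 7 -> bits=1011000110
Op 6: insert ram -> sets bits 6 7 -> bits=1011001110
Op 7: query owl -> checks bit3=1, bit8=1 (all 1) -> maybe
Op 8: query elk -> checks bit7=1, bit9=0 (has a 0) -> no
Op 9: query ram -> checks bit6=1, bit7=1 (all 1) -> maybe
Query results in order: no maybe no maybe

Answer: no maybe no maybe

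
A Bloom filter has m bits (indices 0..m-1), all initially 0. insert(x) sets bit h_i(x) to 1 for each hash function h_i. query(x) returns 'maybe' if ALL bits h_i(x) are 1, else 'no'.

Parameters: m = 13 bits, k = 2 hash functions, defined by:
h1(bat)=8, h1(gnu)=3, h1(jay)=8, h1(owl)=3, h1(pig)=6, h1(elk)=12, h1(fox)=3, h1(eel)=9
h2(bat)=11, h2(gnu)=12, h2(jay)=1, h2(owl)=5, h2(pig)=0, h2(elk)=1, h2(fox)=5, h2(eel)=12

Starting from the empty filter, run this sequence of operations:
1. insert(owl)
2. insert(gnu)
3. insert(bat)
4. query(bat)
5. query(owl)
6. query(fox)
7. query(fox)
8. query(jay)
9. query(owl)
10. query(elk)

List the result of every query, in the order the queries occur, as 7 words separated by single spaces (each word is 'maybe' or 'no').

Answer: maybe maybe maybe maybe no maybe no

Derivation:
Start: bits=0000000000000
Op 1: insert owl -> sets bits 3 5 -> bits=0001010000000
Op 2: insert gnu -> sets bits 3 12 -> bits=0001010000001
Op 3: insert bat -> sets bits 8 11 -> bits=0001010010011
Op 4: query bat -> checks bit8=1, bit11=1 (all 1) -> maybe
Op 5: query owl -> checks bit3=1, bit5=1 (all 1) -> maybe
Op 6: query fox -> checks bit3=1, bit5=1 (all 1) -> maybe
Op 7: query fox -> checks bit3=1, bit5=1 (all 1) -> maybe
Op 8: query jay -> checks bit1=0, bit8=1 (has a 0) -> no
Op 9: query owl -> checks bit3=1, bit5=1 (all 1) -> maybe
Op 10: query elk -> checks bit1=0, bit12=1 (has a 0) -> no
Query results in order: maybe maybe maybe maybe no maybe no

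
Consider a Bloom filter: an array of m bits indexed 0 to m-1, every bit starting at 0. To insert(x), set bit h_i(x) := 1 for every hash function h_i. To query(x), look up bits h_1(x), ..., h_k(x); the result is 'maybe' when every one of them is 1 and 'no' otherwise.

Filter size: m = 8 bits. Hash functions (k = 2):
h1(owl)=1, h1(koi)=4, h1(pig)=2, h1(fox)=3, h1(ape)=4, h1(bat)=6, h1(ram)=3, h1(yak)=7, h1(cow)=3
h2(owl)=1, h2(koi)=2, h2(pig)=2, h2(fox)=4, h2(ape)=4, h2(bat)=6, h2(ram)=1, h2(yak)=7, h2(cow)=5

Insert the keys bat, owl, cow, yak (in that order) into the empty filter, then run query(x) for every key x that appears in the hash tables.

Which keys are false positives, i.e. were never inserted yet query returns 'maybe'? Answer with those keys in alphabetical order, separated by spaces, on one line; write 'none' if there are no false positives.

Start: bits=00000000
After insert 'bat': sets bits 6 -> bits=00000010
After insert 'owl': sets bits 1 -> bits=01000010
After insert 'cow': sets bits 3 5 -> bits=01010110
After insert 'yak': sets bits 7 -> bits=01010111
Not inserted: ape fox koi pig ram — query each against bits=01010111:
query ape: checks bit4=0 (has a 0) -> no => not a false positive
query fox: checks bit3=1, bit4=0 (has a 0) -> no => not a false positive
query koi: checks bit2=0, bit4=0 (has a 0) -> no => not a false positive
query pig: checks bit2=0 (has a 0) -> no => not a false positive
query ram: checks bit1=1, bit3=1 (all 1) -> maybe => FALSE POSITIVE
False positives (alphabetical): ram

Answer: ram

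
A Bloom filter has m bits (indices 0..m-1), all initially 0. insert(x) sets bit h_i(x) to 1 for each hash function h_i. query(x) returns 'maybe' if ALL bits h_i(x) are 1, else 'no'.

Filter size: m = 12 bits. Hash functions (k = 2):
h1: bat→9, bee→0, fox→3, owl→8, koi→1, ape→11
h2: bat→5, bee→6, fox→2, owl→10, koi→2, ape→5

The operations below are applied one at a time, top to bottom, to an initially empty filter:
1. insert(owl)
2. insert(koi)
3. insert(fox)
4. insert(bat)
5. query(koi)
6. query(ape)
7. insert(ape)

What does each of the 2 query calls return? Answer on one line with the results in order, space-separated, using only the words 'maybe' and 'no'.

Start: bits=000000000000
Op 1: insert owl -> sets bits 8 10 -> bits=000000001010
Op 2: insert koi -> sets bits 1 2 -> bits=011000001010
Op 3: insert fox -> sets bits 2 3 -> bits=011100001010
Op 4: insert bat -> sets bits 5 9 -> bits=011101001110
Op 5: query koi -> checks bit1=1, bit2=1 (all 1) -> maybe
Op 6: query ape -> checks bit5=1, bit11=0 (has a 0) -> no
Op 7: insert ape -> sets bits 5 11 -> bits=011101001111
Query results in order: maybe no

Answer: maybe no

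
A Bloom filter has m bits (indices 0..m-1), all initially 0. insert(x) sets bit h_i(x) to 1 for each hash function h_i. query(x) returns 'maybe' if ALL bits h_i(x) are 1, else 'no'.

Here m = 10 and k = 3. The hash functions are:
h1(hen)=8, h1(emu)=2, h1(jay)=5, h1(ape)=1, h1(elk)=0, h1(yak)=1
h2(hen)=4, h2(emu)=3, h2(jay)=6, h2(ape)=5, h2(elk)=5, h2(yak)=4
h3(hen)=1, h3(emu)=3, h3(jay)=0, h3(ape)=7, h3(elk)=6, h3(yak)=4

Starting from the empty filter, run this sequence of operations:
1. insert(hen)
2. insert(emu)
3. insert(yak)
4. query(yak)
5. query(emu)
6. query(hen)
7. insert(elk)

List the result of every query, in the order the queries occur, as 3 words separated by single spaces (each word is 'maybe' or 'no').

Start: bits=0000000000
Op 1: insert hen -> sets bits 1 4 8 -> bits=0100100010
Op 2: insert emu -> sets bits 2 3 -> bits=0111100010
Op 3: insert yak -> sets bits 1 4 -> bits=0111100010
Op 4: query yak -> checks bit1=1, bit4=1 (all 1) -> maybe
Op 5: query emu -> checks bit2=1, bit3=1 (all 1) -> maybe
Op 6: query hen -> checks bit1=1, bit4=1, bit8=1 (all 1) -> maybe
Op 7: insert elk -> sets bits 0 5 6 -> bits=1111111010
Query results in order: maybe maybe maybe

Answer: maybe maybe maybe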